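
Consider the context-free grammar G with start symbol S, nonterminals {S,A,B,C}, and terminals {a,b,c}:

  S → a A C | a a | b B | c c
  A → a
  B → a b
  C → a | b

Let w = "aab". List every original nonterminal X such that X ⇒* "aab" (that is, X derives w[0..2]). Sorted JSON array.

Convert to CNF:
  S -> T0 T0 | T0 X3 | T1 B | T2 T2
  A -> a
  B -> T0 T1
  C -> a | b
  T0 -> a
  T1 -> b
  T2 -> c
  X3 -> A C

Fill CYK table bottom-up, restricted to cells inside w[0..2]:
  T[0,0] 'a' = {A,C,T0}  orig:{A,C}
  T[1,1] 'a' = {A,C,T0}  orig:{A,C}
  T[2,2] 'b' = {C,T1}  orig:{C}
  T[0,1] 'aa' = {S,X3}  orig:{S}
  T[1,2] 'ab' = {B,X3}  orig:{B}
  T[0,2] 'aab' = {S}

Original NTs in T[0,2] deriving "aab": ["S"]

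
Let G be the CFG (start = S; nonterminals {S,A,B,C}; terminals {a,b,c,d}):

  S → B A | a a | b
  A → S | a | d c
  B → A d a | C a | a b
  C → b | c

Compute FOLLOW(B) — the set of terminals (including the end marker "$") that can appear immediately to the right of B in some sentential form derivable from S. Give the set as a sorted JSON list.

Compute FIRST by fixpoint:
pass 1:
  A via A→a: +{a}
  A via A→d c: +{d}
  B via B→A d a: +{a,d}
  C via C→b: +{b}
  C via C→c: +{c}
  S via S→B A: +{a,d}
  S via S→b: +{b}
  FIRST[S]={a,b,d}  FIRST[A]={a,d}  FIRST[B]={a,d}  FIRST[C]={b,c}
pass 2:
  A via A→S: +{b}
  B via B→A d a: +{b}
  B via B→C a: +{c}
  S via S→B A: +{c}
  FIRST[S]={a,b,c,d}  FIRST[A]={a,b,d}  FIRST[B]={a,b,c,d}  FIRST[C]={b,c}
pass 3:
  A via A→S: +{c}
  FIRST[S]={a,b,c,d}  FIRST[A]={a,b,c,d}  FIRST[B]={a,b,c,d}  FIRST[C]={b,c}
pass 4: done
  FIRST[S]={a,b,c,d}  FIRST[A]={a,b,c,d}  FIRST[B]={a,b,c,d}  FIRST[C]={b,c}

Compute FOLLOW by fixpoint:
initialize: $ ∈ FOLLOW(S)
round 1:
  B→A d a: FOLLOW(A) ⊇ FIRST(d) = {d}; new: +{d}
  B→C a: FOLLOW(C) ⊇ FIRST(a) = {a}; new: +{a}
  S→B A: FOLLOW(B) ⊇ FIRST(A) = {a,b,c,d}; new: +{a,b,c,d}
  S→B A: FOLLOW(A) ⊇ FOLLOW(S) ⊇ {$}; new: +{$}
  FOLLOW[S]={$}  FOLLOW[A]={$,d}  FOLLOW[B]={a,b,c,d}  FOLLOW[C]={a}
round 2:
  A→S: FOLLOW(S) ⊇ FOLLOW(A) ⊇ {$,d}; new: +{d}
  FOLLOW[S]={$,d}  FOLLOW[A]={$,d}  FOLLOW[B]={a,b,c,d}  FOLLOW[C]={a}
round 3: done
  FOLLOW[S]={$,d}  FOLLOW[A]={$,d}  FOLLOW[B]={a,b,c,d}  FOLLOW[C]={a}

FOLLOW(B) = ["a", "b", "c", "d"]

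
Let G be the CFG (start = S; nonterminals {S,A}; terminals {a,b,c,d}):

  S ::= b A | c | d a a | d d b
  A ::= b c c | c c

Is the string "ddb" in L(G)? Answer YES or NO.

CNF form of G:
  S -> T0 A | T2 X5 | T2 X6 | c
  A -> T0 X4 | T1 T1
  T0 -> b
  T1 -> c
  T2 -> d
  T3 -> a
  X4 -> T1 T1
  X5 -> T3 T3
  X6 -> T2 T0

Fill CYK table bottom-up:
  T[0,0] 'd' = {T2}  orig:{}
  T[1,1] 'd' = {T2}  orig:{}
  T[2,2] 'b' = {T0}  orig:{}
  T[0,1] 'dd' = ∅
  T[1,2] 'db' = {X6}  orig:{}
  T[0,2] 'ddb' = {S}

S ∈ T[0,2] ⇒ YES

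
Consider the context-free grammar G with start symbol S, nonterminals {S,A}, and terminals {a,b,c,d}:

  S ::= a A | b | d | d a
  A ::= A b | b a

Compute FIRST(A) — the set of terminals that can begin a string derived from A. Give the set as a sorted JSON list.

FIRST iteration:
pass 1:
  A via A→b a: +{b}
  S via S→a A: +{a}
  S via S→b: +{b}
  S via S→d: +{d}
  S: {a,b,d}  A: {b}
pass 2: done
  S: {a,b,d}  A: {b}

FIRST(A) = ["b"]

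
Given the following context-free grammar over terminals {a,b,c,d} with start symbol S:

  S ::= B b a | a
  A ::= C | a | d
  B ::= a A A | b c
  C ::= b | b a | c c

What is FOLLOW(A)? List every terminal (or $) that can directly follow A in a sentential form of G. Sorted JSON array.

Compute FIRST by fixpoint:
round 1:
  A via A→a: +{a}
  A via A→d: +{d}
  B via B→a A A: +{a}
  B via B→b c: +{b}
  C via C→b: +{b}
  C via C→c c: +{c}
  S via S→B b a: +{a,b}
  FIRST[S]={a,b}  FIRST[A]={a,d}  FIRST[B]={a,b}  FIRST[C]={b,c}
round 2:
  A via A→C: +{b,c}
  FIRST[S]={a,b}  FIRST[A]={a,b,c,d}  FIRST[B]={a,b}  FIRST[C]={b,c}
round 3: (stable)
  FIRST[S]={a,b}  FIRST[A]={a,b,c,d}  FIRST[B]={a,b}  FIRST[C]={b,c}

FOLLOW sets:
initialize: $ ∈ FOLLOW(S)
pass 1:
  B→a A A: FOLLOW(A) ⊇ FIRST(A) = {a,b,c,d}; new: +{a,b,c,d}
  S→B b a: FOLLOW(B) ⊇ FIRST(b) = {b}; new: +{b}
  S: {$}  A: {a,b,c,d}  B: {b}  C: {}
pass 2:
  A→C: FOLLOW(C) ⊇ FOLLOW(A) ⊇ {a,b,c,d}; new: +{a,b,c,d}
  S: {$}  A: {a,b,c,d}  B: {b}  C: {a,b,c,d}
pass 3: done
  S: {$}  A: {a,b,c,d}  B: {b}  C: {a,b,c,d}

FOLLOW(A) = ["a", "b", "c", "d"]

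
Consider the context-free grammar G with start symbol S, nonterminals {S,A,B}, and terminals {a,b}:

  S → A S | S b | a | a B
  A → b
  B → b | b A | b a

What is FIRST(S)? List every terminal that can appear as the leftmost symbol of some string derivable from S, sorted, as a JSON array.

FIRST sets, iterate to fixpoint:
pass 1:
  A via A→b: +{b}
  B via B→b: +{b}
  S via S→A S: +{b}
  S via S→a: +{a}
  FIRST(S)={a,b}  FIRST(A)={b}  FIRST(B)={b}
pass 2: (no change)
  FIRST(S)={a,b}  FIRST(A)={b}  FIRST(B)={b}

FIRST(S) = ["a", "b"]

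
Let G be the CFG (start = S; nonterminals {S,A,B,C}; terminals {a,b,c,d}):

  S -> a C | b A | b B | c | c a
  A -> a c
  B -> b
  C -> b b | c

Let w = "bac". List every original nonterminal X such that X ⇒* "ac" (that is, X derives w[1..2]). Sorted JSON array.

CNF form of G:
  S -> T0 C | T1 T0 | T2 A | T2 B | c
  A -> T0 T1
  B -> b
  C -> T2 T2 | c
  T0 -> a
  T1 -> c
  T2 -> b

CYK fill (cells [i..j] with 1 ≤ i ≤ j ≤ 2 only):
  T[1,1] 'a' = {T0}  orig:{}
  T[2,2] 'c' = {C,S,T1}  orig:{C,S}
  T[1,2] 'ac' = {A,S}

Original NTs in T[1,2] deriving "ac": ["A", "S"]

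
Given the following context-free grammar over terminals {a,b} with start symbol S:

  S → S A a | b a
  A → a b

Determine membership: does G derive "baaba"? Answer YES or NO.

Convert to CNF:
  S -> S X2 | T1 T0
  A -> T0 T1
  T0 -> a
  T1 -> b
  X2 -> A T0

CYK fill:
  [0..0]={T1}  "b"  orig:{}
  [1..1]={T0}  "a"  orig:{}
  [2..2]={T0}  "a"  orig:{}
  [3..3]={T1}  "b"  orig:{}
  [4..4]={T0}  "a"  orig:{}
  [0..1]={S}  "ba"
  [1..2]=∅  "aa"
  [2..3]={A}  "ab"
  [3..4]={S}  "ba"
  [0..2]=∅  "baa"
  [1..3]=∅  "aab"
  [2..4]={X2}  "aba"  orig:{}
  [0..3]=∅  "baab"
  [1..4]=∅  "aaba"
  [0..4]={S}  "baaba"

S ∈ T[0,4] ⇒ YES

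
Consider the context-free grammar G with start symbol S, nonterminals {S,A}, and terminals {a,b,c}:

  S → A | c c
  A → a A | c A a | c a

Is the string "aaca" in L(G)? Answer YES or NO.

Convert to CNF:
  S -> T0 A | T1 T0 | T1 T1 | T1 X3
  A -> T0 A | T1 T0 | T1 X2
  T0 -> a
  T1 -> c
  X2 -> A T0
  X3 -> A T0

Fill CYK table bottom-up:
  [0..0]={T0}  "a"  orig:{}
  [1..1]={T0}  "a"  orig:{}
  [2..2]={T1}  "c"  orig:{}
  [3..3]={T0}  "a"  orig:{}
  [0..1]=∅  "aa"
  [1..2]=∅  "ac"
  [2..3]={A,S}  "ca"
  [0..2]=∅  "aac"
  [1..3]={A,S}  "aca"
  [0..3]={A,S}  "aaca"

S ∈ T[0,3] ⇒ YES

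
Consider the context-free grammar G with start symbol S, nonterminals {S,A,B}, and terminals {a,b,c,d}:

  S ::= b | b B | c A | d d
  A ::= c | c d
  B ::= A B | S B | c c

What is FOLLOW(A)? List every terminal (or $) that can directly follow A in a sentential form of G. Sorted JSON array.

FIRST iteration:
[1]
  A via A→c: +{c}
  B via B→A B: +{c}
  S via S→b: +{b}
  S via S→c A: +{c}
  S via S→d d: +{d}
  FIRST(S)={b,c,d}  FIRST(A)={c}  FIRST(B)={c}
[2]
  B via B→S B: +{b,d}
  FIRST(S)={b,c,d}  FIRST(A)={c}  FIRST(B)={b,c,d}
[3] done
  FIRST(S)={b,c,d}  FIRST(A)={c}  FIRST(B)={b,c,d}

FOLLOW iteration:
FOLLOW(S) := {$}
round 1:
  B→A B: FOLLOW(A) ⊇ FIRST(B) = {b,c,d}; new: +{b,c,d}
  B→S B: FOLLOW(S) ⊇ FIRST(B) = {b,c,d}; new: +{b,c,d}
  S→b B: FOLLOW(B) ⊇ FOLLOW(S) ⊇ {$,b,c,d}; new: +{$,b,c,d}
  S→c A: FOLLOW(A) ⊇ FOLLOW(S) ⊇ {$,b,c,d}; new: +{$}
  FOLLOW(S)={$,b,c,d}  FOLLOW(A)={$,b,c,d}  FOLLOW(B)={$,b,c,d}
round 2: done
  FOLLOW(S)={$,b,c,d}  FOLLOW(A)={$,b,c,d}  FOLLOW(B)={$,b,c,d}

FOLLOW(A) = ["$", "b", "c", "d"]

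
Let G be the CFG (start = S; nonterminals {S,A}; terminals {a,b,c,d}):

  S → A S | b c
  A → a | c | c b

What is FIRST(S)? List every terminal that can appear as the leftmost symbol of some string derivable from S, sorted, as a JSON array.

FIRST iteration:
[1]
  A via A→a: +{a}
  A via A→c: +{c}
  S via S→A S: +{a,c}
  S via S→b c: +{b}
  FIRST[S]={a,b,c}  FIRST[A]={a,c}
[2] done
  FIRST[S]={a,b,c}  FIRST[A]={a,c}

FIRST(S) = ["a", "b", "c"]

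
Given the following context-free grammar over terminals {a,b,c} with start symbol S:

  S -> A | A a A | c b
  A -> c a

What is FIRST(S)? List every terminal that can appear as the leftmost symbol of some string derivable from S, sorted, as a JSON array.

FIRST iteration:
round 1:
  A via A→c a: +{c}
  S via S→A: +{c}
  S: {c}  A: {c}
round 2: (stable)
  S: {c}  A: {c}

FIRST(S) = ["c"]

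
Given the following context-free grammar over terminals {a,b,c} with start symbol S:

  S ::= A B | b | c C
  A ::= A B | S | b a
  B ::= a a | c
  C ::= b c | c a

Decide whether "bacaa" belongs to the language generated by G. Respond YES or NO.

Convert to CNF:
  S -> A B | T2 C | b
  A -> A B | T0 T1 | T2 C | b
  B -> T1 T1 | c
  C -> T0 T2 | T2 T1
  T0 -> b
  T1 -> a
  T2 -> c

CYK fill:
  T[0,0] 'b' = {A,S,T0}  orig:{A,S}
  T[1,1] 'a' = {T1}  orig:{}
  T[2,2] 'c' = {B,T2}  orig:{B}
  T[3,3] 'a' = {T1}  orig:{}
  T[4,4] 'a' = {T1}  orig:{}
  T[0,1] 'ba' = {A}
  T[1,2] 'ac' = ∅
  T[2,3] 'ca' = {C}
  T[3,4] 'aa' = {B}
  T[0,2] 'bac' = {A,S}
  T[1,3] 'aca' = ∅
  T[2,4] 'caa' = ∅
  T[0,3] 'baca' = ∅
  T[1,4] 'acaa' = ∅
  T[0,4] 'bacaa' = {A,S}

S ∈ T[0,4] ⇒ YES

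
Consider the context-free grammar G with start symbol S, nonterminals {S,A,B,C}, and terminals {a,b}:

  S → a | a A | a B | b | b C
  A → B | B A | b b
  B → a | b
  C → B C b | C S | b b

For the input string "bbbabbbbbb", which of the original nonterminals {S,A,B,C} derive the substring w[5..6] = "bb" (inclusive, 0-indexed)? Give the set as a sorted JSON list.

CNF form of G:
  S -> T0 C | T1 A | T1 B | a | b
  A -> B A | T0 T0 | a | b
  B -> a | b
  C -> B X2 | C S | T0 T0
  T0 -> b
  T1 -> a
  X2 -> C T0

Fill CYK table bottom-up — only the sub-triangle for w[5..6]:
  [5..5]={A,B,S,T0}  "b"  orig:{A,B,S}
  [6..6]={A,B,S,T0}  "b"  orig:{A,B,S}
  [5..6]={A,C}  "bb"

Original NTs in T[5,6] deriving "bb": ["A", "C"]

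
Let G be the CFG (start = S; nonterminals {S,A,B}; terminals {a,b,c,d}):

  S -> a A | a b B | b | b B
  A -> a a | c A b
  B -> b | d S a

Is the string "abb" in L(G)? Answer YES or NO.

Convert to CNF:
  S -> T0 A | T0 X6 | T2 B | b
  A -> T0 T0 | T1 X4
  B -> T3 X5 | b
  T0 -> a
  T1 -> c
  T2 -> b
  T3 -> d
  X4 -> A T2
  X5 -> S T0
  X6 -> T2 B

CYK table (by increasing span):
  T[0,0] 'a' = {T0}  orig:{}
  T[1,1] 'b' = {B,S,T2}  orig:{B,S}
  T[2,2] 'b' = {B,S,T2}  orig:{B,S}
  T[0,1] 'ab' = ∅
  T[1,2] 'bb' = {S,X6}  orig:{S}
  T[0,2] 'abb' = {S}

S ∈ T[0,2] ⇒ YES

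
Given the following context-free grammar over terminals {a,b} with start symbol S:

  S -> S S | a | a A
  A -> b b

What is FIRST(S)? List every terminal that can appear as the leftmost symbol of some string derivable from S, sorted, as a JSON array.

Compute FIRST by fixpoint:
[1]
  A via A→b b: +{b}
  S via S→a: +{a}
  S: {a}  A: {b}
[2] — fixpoint
  S: {a}  A: {b}

FIRST(S) = ["a"]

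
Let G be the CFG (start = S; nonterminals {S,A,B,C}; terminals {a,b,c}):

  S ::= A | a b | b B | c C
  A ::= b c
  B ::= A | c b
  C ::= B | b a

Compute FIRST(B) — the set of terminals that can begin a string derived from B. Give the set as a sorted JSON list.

FIRST iteration:
round 1:
  A via A→b c: +{b}
  B via B→A: +{b}
  B via B→c b: +{c}
  C via C→B: +{b,c}
  S via S→A: +{b}
  S via S→a b: +{a}
  S via S→c C: +{c}
  FIRST[S]={a,b,c}  FIRST[A]={b}  FIRST[B]={b,c}  FIRST[C]={b,c}
round 2: done
  FIRST[S]={a,b,c}  FIRST[A]={b}  FIRST[B]={b,c}  FIRST[C]={b,c}

FIRST(B) = ["b", "c"]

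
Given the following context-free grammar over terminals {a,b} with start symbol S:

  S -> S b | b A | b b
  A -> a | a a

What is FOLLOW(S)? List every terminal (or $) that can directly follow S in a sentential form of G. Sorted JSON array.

FIRST sets, iterate to fixpoint:
[1]
  A via A→a: +{a}
  S via S→b A: +{b}
  FIRST(S)={b}  FIRST(A)={a}
[2] (no change)
  FIRST(S)={b}  FIRST(A)={a}

FOLLOW sets:
seed FOLLOW(S) with $
iter 1:
  S→S b: FOLLOW(S) ⊇ FIRST(b) = {b}; new: +{b}
  S→b A: FOLLOW(A) ⊇ FOLLOW(S) ⊇ {$,b}; new: +{$,b}
  S: {$,b}  A: {$,b}
iter 2: done
  S: {$,b}  A: {$,b}

FOLLOW(S) = ["$", "b"]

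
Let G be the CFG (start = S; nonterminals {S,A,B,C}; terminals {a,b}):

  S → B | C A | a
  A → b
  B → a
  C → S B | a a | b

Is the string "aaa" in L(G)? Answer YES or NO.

CNF form of G:
  S -> C A | a
  A -> b
  B -> a
  C -> S B | T0 T0 | b
  T0 -> a

CYK table (by increasing span):
  cell(0,0) a: {B,S,T0}  orig:{B,S}
  cell(1,1) a: {B,S,T0}  orig:{B,S}
  cell(2,2) a: {B,S,T0}  orig:{B,S}
  cell(0,1) aa: {C}
  cell(1,2) aa: {C}
  cell(0,2) aaa: ∅

S ∉ T[0,2] ⇒ NO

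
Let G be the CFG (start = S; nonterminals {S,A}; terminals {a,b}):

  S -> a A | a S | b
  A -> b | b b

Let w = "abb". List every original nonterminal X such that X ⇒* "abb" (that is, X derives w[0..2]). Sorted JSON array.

Convert to CNF:
  S -> T1 A | T1 S | b
  A -> T0 T0 | b
  T0 -> b
  T1 -> a

Fill CYK table bottom-up, restricted to cells inside w[0..2]:
  T[0,0] 'a' = {T1}  orig:{}
  T[1,1] 'b' = {A,S,T0}  orig:{A,S}
  T[2,2] 'b' = {A,S,T0}  orig:{A,S}
  T[0,1] 'ab' = {S}
  T[1,2] 'bb' = {A}
  T[0,2] 'abb' = {S}

Original NTs in T[0,2] deriving "abb": ["S"]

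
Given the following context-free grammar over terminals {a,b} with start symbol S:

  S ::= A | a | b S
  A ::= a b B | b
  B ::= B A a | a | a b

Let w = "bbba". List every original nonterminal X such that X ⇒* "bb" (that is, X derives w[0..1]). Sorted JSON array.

Convert to CNF:
  S -> T0 X4 | T1 S | a | b
  A -> T0 X2 | b
  B -> B X3 | T0 T1 | a
  T0 -> a
  T1 -> b
  X2 -> T1 B
  X3 -> A T0
  X4 -> T1 B

CYK fill, restricted to cells inside w[0..1]:
  cell(0,0) b: {A,S,T1}  orig:{A,S}
  cell(1,1) b: {A,S,T1}  orig:{A,S}
  cell(0,1) bb: {S}

Original NTs in T[0,1] deriving "bb": ["S"]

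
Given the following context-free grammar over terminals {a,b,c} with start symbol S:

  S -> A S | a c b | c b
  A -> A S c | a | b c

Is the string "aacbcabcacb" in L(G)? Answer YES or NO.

CNF form of G:
  S -> A S | T0 T1 | T2 X4
  A -> A X3 | T1 T0 | a
  T0 -> c
  T1 -> b
  T2 -> a
  X3 -> S T0
  X4 -> T0 T1

Fill CYK table bottom-up:
  [0..0]={A,T2}  "a"  orig:{A}
  [1..1]={A,T2}  "a"  orig:{A}
  [2..2]={T0}  "c"  orig:{}
  [3..3]={T1}  "b"  orig:{}
  [4..4]={T0}  "c"  orig:{}
  [5..5]={A,T2}  "a"  orig:{A}
  [6..6]={T1}  "b"  orig:{}
  [7..7]={T0}  "c"  orig:{}
  [8..8]={A,T2}  "a"  orig:{A}
  [9..9]={T0}  "c"  orig:{}
  [10..10]={T1}  "b"  orig:{}
  [0..1]=∅  "aa"
  [1..2]=∅  "ac"
  [2..3]={S,X4}  "cb"  orig:{S}
  [3..4]={A}  "bc"
  [4..5]=∅  "ca"
  [5..6]=∅  "ab"
  [6..7]={A}  "bc"
  [7..8]=∅  "ca"
  [8..9]=∅  "ac"
  [9..10]={S,X4}  "cb"  orig:{S}
  [0..2]=∅  "aac"
  [1..3]={S}  "acb"
  [2..4]={X3}  "cbc"  orig:{}
  [3..5]=∅  "bca"
  [4..6]=∅  "cab"
  [5..7]=∅  "abc"
  [6..8]=∅  "bca"
  [7..9]=∅  "cac"
  [8..10]={S}  "acb"
  [0..3]={S}  "aacb"
  [1..4]={A,X3}  "acbc"  orig:{A}
  [2..5]=∅  "cbca"
  [3..6]=∅  "bcab"
  [4..7]=∅  "cabc"
  [5..8]=∅  "abca"
  [6..9]=∅  "bcac"
  [7..10]=∅  "cacb"
  [0..4]={A,X3}  "aacbc"  orig:{A}
  [1..5]=∅  "acbca"
  [2..6]=∅  "cbcab"
  [3..7]=∅  "bcabc"
  [4..8]=∅  "cabca"
  [5..9]=∅  "abcac"
  [6..10]={S}  "bcacb"
  [0..5]=∅  "aacbca"
  [1..6]=∅  "acbcab"
  [2..7]=∅  "cbcabc"
  [3..8]=∅  "bcabca"
  [4..9]=∅  "cabcac"
  [5..10]={S}  "abcacb"
  [0..6]=∅  "aacbcab"
  [1..7]=∅  "acbcabc"
  [2..8]=∅  "cbcabca"
  [3..9]=∅  "bcabcac"
  [4..10]=∅  "cabcacb"
  [0..7]=∅  "aacbcabc"
  [1..8]=∅  "acbcabca"
  [2..9]=∅  "cbcabcac"
  [3..10]={S}  "bcabcacb"
  [0..8]=∅  "aacbcabca"
  [1..9]=∅  "acbcabcac"
  [2..10]=∅  "cbcabcacb"
  [0..9]=∅  "aacbcabcac"
  [1..10]={S}  "acbcabcacb"
  [0..10]={S}  "aacbcabcacb"

S ∈ T[0,10] ⇒ YES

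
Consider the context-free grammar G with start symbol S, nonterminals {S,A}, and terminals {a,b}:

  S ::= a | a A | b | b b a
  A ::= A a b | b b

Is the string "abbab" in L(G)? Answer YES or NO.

CNF form of G:
  S -> T0 A | T1 X3 | a | b
  A -> A X2 | T1 T1
  T0 -> a
  T1 -> b
  X2 -> T0 T1
  X3 -> T1 T0

CYK fill:
  cell(0,0) a: {S,T0}  orig:{S}
  cell(1,1) b: {S,T1}  orig:{S}
  cell(2,2) b: {S,T1}  orig:{S}
  cell(3,3) a: {S,T0}  orig:{S}
  cell(4,4) b: {S,T1}  orig:{S}
  cell(0,1) ab: {X2}  orig:{}
  cell(1,2) bb: {A}
  cell(2,3) ba: {X3}  orig:{}
  cell(3,4) ab: {X2}  orig:{}
  cell(0,2) abb: {S}
  cell(1,3) bba: {S}
  cell(2,4) bab: ∅
  cell(0,3) abba: ∅
  cell(1,4) bbab: {A}
  cell(0,4) abbab: {S}

S ∈ T[0,4] ⇒ YES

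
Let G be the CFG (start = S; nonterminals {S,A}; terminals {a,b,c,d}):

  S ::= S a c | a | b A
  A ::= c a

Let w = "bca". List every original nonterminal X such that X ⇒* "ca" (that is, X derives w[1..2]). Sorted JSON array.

Convert to CNF:
  S -> S X3 | T2 A | a
  A -> T0 T1
  T0 -> c
  T1 -> a
  T2 -> b
  X3 -> T1 T0

Fill CYK table bottom-up — only the sub-triangle for w[1..2]:
  T[1,1] 'c' = {T0}  orig:{}
  T[2,2] 'a' = {S,T1}  orig:{S}
  T[1,2] 'ca' = {A}

Original NTs in T[1,2] deriving "ca": ["A"]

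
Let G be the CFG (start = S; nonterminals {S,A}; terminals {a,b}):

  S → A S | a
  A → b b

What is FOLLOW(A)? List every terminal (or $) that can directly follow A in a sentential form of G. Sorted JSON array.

FIRST iteration:
pass 1:
  A via A→b b: +{b}
  S via S→A S: +{b}
  S via S→a: +{a}
  S: {a,b}  A: {b}
pass 2: (stable)
  S: {a,b}  A: {b}

FOLLOW iteration:
initialize: $ ∈ FOLLOW(S)
iter 1:
  S→A S: FOLLOW(A) ⊇ FIRST(S) = {a,b}; new: +{a,b}
  FOLLOW[S]={$}  FOLLOW[A]={a,b}
iter 2: (no change)
  FOLLOW[S]={$}  FOLLOW[A]={a,b}

FOLLOW(A) = ["a", "b"]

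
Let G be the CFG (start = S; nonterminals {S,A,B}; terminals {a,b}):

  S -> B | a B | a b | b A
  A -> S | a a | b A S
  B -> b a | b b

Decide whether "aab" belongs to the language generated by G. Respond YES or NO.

Convert to CNF:
  S -> T0 B | T0 T1 | T1 A | T1 T0 | T1 T1
  A -> T0 B | T0 T0 | T0 T1 | T1 A | T1 T0 | T1 T1 | T1 X2
  B -> T1 T0 | T1 T1
  T0 -> a
  T1 -> b
  X2 -> A S

CYK table (by increasing span):
  T[0,0] 'a' = {T0}  orig:{}
  T[1,1] 'a' = {T0}  orig:{}
  T[2,2] 'b' = {T1}  orig:{}
  T[0,1] 'aa' = {A}
  T[1,2] 'ab' = {A,S}
  T[0,2] 'aab' = ∅

S ∉ T[0,2] ⇒ NO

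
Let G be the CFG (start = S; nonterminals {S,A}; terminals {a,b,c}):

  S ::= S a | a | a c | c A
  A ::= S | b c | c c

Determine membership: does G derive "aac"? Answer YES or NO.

CNF form of G:
  S -> S T0 | T0 T1 | T1 A | a
  A -> S T0 | T0 T1 | T1 A | T1 T1 | T2 T1 | a
  T0 -> a
  T1 -> c
  T2 -> b

CYK table (by increasing span):
  T[0,0] 'a' = {A,S,T0}  orig:{A,S}
  T[1,1] 'a' = {A,S,T0}  orig:{A,S}
  T[2,2] 'c' = {T1}  orig:{}
  T[0,1] 'aa' = {A,S}
  T[1,2] 'ac' = {A,S}
  T[0,2] 'aac' = ∅

S ∉ T[0,2] ⇒ NO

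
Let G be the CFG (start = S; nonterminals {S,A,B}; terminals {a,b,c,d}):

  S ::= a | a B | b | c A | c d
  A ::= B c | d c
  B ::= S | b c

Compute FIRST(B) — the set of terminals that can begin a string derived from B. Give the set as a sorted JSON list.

Compute FIRST by fixpoint:
round 1:
  A via A→d c: +{d}
  B via B→b c: +{b}
  S via S→a: +{a}
  S via S→b: +{b}
  S via S→c A: +{c}
  FIRST(S)={a,b,c}  FIRST(A)={d}  FIRST(B)={b}
round 2:
  A via A→B c: +{b}
  B via B→S: +{a,c}
  FIRST(S)={a,b,c}  FIRST(A)={b,d}  FIRST(B)={a,b,c}
round 3:
  A via A→B c: +{a,c}
  FIRST(S)={a,b,c}  FIRST(A)={a,b,c,d}  FIRST(B)={a,b,c}
round 4: — fixpoint
  FIRST(S)={a,b,c}  FIRST(A)={a,b,c,d}  FIRST(B)={a,b,c}

FIRST(B) = ["a", "b", "c"]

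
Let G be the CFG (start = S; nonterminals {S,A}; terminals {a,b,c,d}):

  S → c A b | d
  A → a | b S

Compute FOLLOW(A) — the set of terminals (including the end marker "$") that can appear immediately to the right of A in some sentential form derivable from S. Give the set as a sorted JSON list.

Compute FIRST by fixpoint:
round 1:
  A via A→a: +{a}
  A via A→b S: +{b}
  S via S→c A b: +{c}
  S via S→d: +{d}
  FIRST[S]={c,d}  FIRST[A]={a,b}
round 2: (stable)
  FIRST[S]={c,d}  FIRST[A]={a,b}

Compute FOLLOW by fixpoint:
seed FOLLOW(S) with $
pass 1:
  S→c A b: FOLLOW(A) ⊇ FIRST(b) = {b}; new: +{b}
  FOLLOW(S)={$}  FOLLOW(A)={b}
pass 2:
  A→b S: FOLLOW(S) ⊇ FOLLOW(A) ⊇ {b}; new: +{b}
  FOLLOW(S)={$,b}  FOLLOW(A)={b}
pass 3: (stable)
  FOLLOW(S)={$,b}  FOLLOW(A)={b}

FOLLOW(A) = ["b"]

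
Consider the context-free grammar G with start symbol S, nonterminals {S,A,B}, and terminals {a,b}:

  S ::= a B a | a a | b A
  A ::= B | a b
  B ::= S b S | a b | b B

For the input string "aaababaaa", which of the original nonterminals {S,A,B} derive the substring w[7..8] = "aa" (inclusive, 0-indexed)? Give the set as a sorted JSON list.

CNF form of G:
  S -> T0 A | T1 T1 | T1 X4
  A -> S X2 | T0 B | T1 T0
  B -> S X3 | T0 B | T1 T0
  T0 -> b
  T1 -> a
  X2 -> T0 S
  X3 -> T0 S
  X4 -> B T1

CYK table (by increasing span), restricted to cells inside w[7..8]:
  cell(7,7) a: {T1}  orig:{}
  cell(8,8) a: {T1}  orig:{}
  cell(7,8) aa: {S}

Original NTs in T[7,8] deriving "aa": ["S"]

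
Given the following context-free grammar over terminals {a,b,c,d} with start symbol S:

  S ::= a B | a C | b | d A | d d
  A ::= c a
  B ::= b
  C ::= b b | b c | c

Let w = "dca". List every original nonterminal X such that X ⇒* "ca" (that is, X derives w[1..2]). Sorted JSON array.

Convert to CNF:
  S -> T1 B | T1 C | T3 A | T3 T3 | b
  A -> T0 T1
  B -> b
  C -> T2 T0 | T2 T2 | c
  T0 -> c
  T1 -> a
  T2 -> b
  T3 -> d

Fill CYK table bottom-up (cells [i..j] with 1 ≤ i ≤ j ≤ 2 only):
  [1..1]={C,T0}  "c"  orig:{C}
  [2..2]={T1}  "a"  orig:{}
  [1..2]={A}  "ca"

Original NTs in T[1,2] deriving "ca": ["A"]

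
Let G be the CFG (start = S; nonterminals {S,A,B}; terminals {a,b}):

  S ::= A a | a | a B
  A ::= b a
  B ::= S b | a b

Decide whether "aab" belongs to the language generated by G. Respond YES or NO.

Convert to CNF:
  S -> A T1 | T1 B | a
  A -> T0 T1
  B -> S T0 | T1 T0
  T0 -> b
  T1 -> a

CYK fill:
  cell(0,0) a: {S,T1}  orig:{S}
  cell(1,1) a: {S,T1}  orig:{S}
  cell(2,2) b: {T0}  orig:{}
  cell(0,1) aa: ∅
  cell(1,2) ab: {B}
  cell(0,2) aab: {S}

S ∈ T[0,2] ⇒ YES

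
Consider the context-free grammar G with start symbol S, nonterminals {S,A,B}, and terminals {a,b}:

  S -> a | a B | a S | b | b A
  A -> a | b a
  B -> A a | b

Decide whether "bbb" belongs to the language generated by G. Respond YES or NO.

CNF form of G:
  S -> T0 A | T1 B | T1 S | a | b
  A -> T0 T1 | a
  B -> A T1 | b
  T0 -> b
  T1 -> a

Fill CYK table bottom-up:
  T[0,0] 'b' = {B,S,T0}  orig:{B,S}
  T[1,1] 'b' = {B,S,T0}  orig:{B,S}
  T[2,2] 'b' = {B,S,T0}  orig:{B,S}
  T[0,1] 'bb' = ∅
  T[1,2] 'bb' = ∅
  T[0,2] 'bbb' = ∅

S ∉ T[0,2] ⇒ NO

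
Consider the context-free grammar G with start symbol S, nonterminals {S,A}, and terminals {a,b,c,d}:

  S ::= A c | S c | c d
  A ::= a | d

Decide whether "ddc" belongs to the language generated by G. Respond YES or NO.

CNF form of G:
  S -> A T0 | S T0 | T0 T1
  A -> a | d
  T0 -> c
  T1 -> d

Fill CYK table bottom-up:
  cell(0,0) d: {A,T1}  orig:{A}
  cell(1,1) d: {A,T1}  orig:{A}
  cell(2,2) c: {T0}  orig:{}
  cell(0,1) dd: ∅
  cell(1,2) dc: {S}
  cell(0,2) ddc: ∅

S ∉ T[0,2] ⇒ NO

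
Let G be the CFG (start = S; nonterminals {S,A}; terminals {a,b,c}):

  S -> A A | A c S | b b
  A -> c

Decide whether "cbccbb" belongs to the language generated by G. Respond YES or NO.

CNF form of G:
  S -> A A | A X2 | T1 T1
  A -> c
  T0 -> c
  T1 -> b
  X2 -> T0 S

CYK fill:
  T[0,0] 'c' = {A,T0}  orig:{A}
  T[1,1] 'b' = {T1}  orig:{}
  T[2,2] 'c' = {A,T0}  orig:{A}
  T[3,3] 'c' = {A,T0}  orig:{A}
  T[4,4] 'b' = {T1}  orig:{}
  T[5,5] 'b' = {T1}  orig:{}
  T[0,1] 'cb' = ∅
  T[1,2] 'bc' = ∅
  T[2,3] 'cc' = {S}
  T[3,4] 'cb' = ∅
  T[4,5] 'bb' = {S}
  T[0,2] 'cbc' = ∅
  T[1,3] 'bcc' = ∅
  T[2,4] 'ccb' = ∅
  T[3,5] 'cbb' = {X2}  orig:{}
  T[0,3] 'cbcc' = ∅
  T[1,4] 'bccb' = ∅
  T[2,5] 'ccbb' = {S}
  T[0,4] 'cbccb' = ∅
  T[1,5] 'bccbb' = ∅
  T[0,5] 'cbccbb' = ∅

S ∉ T[0,5] ⇒ NO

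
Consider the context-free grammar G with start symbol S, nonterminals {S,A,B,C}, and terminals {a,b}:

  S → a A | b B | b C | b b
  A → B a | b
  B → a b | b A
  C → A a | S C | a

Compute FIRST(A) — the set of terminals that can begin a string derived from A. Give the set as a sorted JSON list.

Compute FIRST by fixpoint:
pass 1:
  A via A→b: +{b}
  B via B→a b: +{a}
  B via B→b A: +{b}
  C via C→A a: +{b}
  C via C→a: +{a}
  S via S→a A: +{a}
  S via S→b B: +{b}
  S: {a,b}  A: {b}  B: {a,b}  C: {a,b}
pass 2:
  A via A→B a: +{a}
  S: {a,b}  A: {a,b}  B: {a,b}  C: {a,b}
pass 3: done
  S: {a,b}  A: {a,b}  B: {a,b}  C: {a,b}

FIRST(A) = ["a", "b"]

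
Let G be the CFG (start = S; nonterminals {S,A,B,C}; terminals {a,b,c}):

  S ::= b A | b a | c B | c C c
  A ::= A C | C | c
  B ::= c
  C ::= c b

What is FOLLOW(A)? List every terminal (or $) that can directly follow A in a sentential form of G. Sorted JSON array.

FIRST iteration:
pass 1:
  A via A→c: +{c}
  B via B→c: +{c}
  C via C→c b: +{c}
  S via S→b A: +{b}
  S via S→c B: +{c}
  S: {b,c}  A: {c}  B: {c}  C: {c}
pass 2: — fixpoint
  S: {b,c}  A: {c}  B: {c}  C: {c}

Compute FOLLOW by fixpoint:
initialize: $ ∈ FOLLOW(S)
iter 1:
  A→A C: FOLLOW(A) ⊇ FIRST(C) = {c}; new: +{c}
  A→A C: FOLLOW(C) ⊇ FOLLOW(A) ⊇ {c}; new: +{c}
  S→b A: FOLLOW(A) ⊇ FOLLOW(S) ⊇ {$}; new: +{$}
  S→c B: FOLLOW(B) ⊇ FOLLOW(S) ⊇ {$}; new: +{$}
  FOLLOW[S]={$}  FOLLOW[A]={$,c}  FOLLOW[B]={$}  FOLLOW[C]={c}
iter 2:
  A→A C: FOLLOW(C) ⊇ FOLLOW(A) ⊇ {$,c}; new: +{$}
  FOLLOW[S]={$}  FOLLOW[A]={$,c}  FOLLOW[B]={$}  FOLLOW[C]={$,c}
iter 3: done
  FOLLOW[S]={$}  FOLLOW[A]={$,c}  FOLLOW[B]={$}  FOLLOW[C]={$,c}

FOLLOW(A) = ["$", "c"]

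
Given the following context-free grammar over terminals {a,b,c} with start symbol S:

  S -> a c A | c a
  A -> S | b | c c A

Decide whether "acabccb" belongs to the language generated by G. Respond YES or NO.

Convert to CNF:
  S -> T0 X4 | T1 T0
  A -> T0 X2 | T1 T0 | T1 X3 | b
  T0 -> a
  T1 -> c
  X2 -> T1 A
  X3 -> T1 A
  X4 -> T1 A

Fill CYK table bottom-up:
  [0..0]={T0}  "a"  orig:{}
  [1..1]={T1}  "c"  orig:{}
  [2..2]={T0}  "a"  orig:{}
  [3..3]={A}  "b"
  [4..4]={T1}  "c"  orig:{}
  [5..5]={T1}  "c"  orig:{}
  [6..6]={A}  "b"
  [0..1]=∅  "ac"
  [1..2]={A,S}  "ca"
  [2..3]=∅  "ab"
  [3..4]=∅  "bc"
  [4..5]=∅  "cc"
  [5..6]={X2,X3,X4}  "cb"  orig:{}
  [0..2]=∅  "aca"
  [1..3]=∅  "cab"
  [2..4]=∅  "abc"
  [3..5]=∅  "bcc"
  [4..6]={A}  "ccb"
  [0..3]=∅  "acab"
  [1..4]=∅  "cabc"
  [2..5]=∅  "abcc"
  [3..6]=∅  "bccb"
  [0..4]=∅  "acabc"
  [1..5]=∅  "cabcc"
  [2..6]=∅  "abccb"
  [0..5]=∅  "acabcc"
  [1..6]=∅  "cabccb"
  [0..6]=∅  "acabccb"

S ∉ T[0,6] ⇒ NO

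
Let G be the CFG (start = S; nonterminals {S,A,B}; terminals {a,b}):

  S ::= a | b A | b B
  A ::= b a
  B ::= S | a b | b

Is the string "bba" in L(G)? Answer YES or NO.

CNF form of G:
  S -> T0 A | T0 B | a
  A -> T0 T1
  B -> T0 A | T0 B | T1 T0 | a | b
  T0 -> b
  T1 -> a

CYK table (by increasing span):
  [0..0]={B,T0}  "b"  orig:{B}
  [1..1]={B,T0}  "b"  orig:{B}
  [2..2]={B,S,T1}  "a"  orig:{B,S}
  [0..1]={B,S}  "bb"
  [1..2]={A,B,S}  "ba"
  [0..2]={B,S}  "bba"

S ∈ T[0,2] ⇒ YES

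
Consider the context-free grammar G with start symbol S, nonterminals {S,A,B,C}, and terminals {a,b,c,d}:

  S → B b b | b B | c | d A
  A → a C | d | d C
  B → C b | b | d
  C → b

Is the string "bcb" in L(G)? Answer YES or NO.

Convert to CNF:
  S -> B X3 | T1 A | T2 B | c
  A -> T0 C | T1 C | d
  B -> C T2 | b | d
  C -> b
  T0 -> a
  T1 -> d
  T2 -> b
  X3 -> T2 T2

CYK table (by increasing span):
  cell(0,0) b: {B,C,T2}  orig:{B,C}
  cell(1,1) c: {S}
  cell(2,2) b: {B,C,T2}  orig:{B,C}
  cell(0,1) bc: ∅
  cell(1,2) cb: ∅
  cell(0,2) bcb: ∅

S ∉ T[0,2] ⇒ NO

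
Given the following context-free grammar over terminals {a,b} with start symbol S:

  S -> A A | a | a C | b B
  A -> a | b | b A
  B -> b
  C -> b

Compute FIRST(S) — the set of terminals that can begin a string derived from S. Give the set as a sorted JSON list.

Compute FIRST by fixpoint:
iter 1:
  A via A→a: +{a}
  A via A→b: +{b}
  B via B→b: +{b}
  C via C→b: +{b}
  S via S→A A: +{a,b}
  FIRST[S]={a,b}  FIRST[A]={a,b}  FIRST[B]={b}  FIRST[C]={b}
iter 2: (no change)
  FIRST[S]={a,b}  FIRST[A]={a,b}  FIRST[B]={b}  FIRST[C]={b}

FIRST(S) = ["a", "b"]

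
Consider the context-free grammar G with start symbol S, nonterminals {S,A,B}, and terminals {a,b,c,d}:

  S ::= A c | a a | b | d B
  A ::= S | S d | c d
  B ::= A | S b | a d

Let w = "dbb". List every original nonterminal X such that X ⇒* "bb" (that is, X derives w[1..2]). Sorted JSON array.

Convert to CNF:
  S -> A T0 | T1 B | T2 T2 | b
  A -> A T0 | S T1 | T0 T1 | T1 B | T2 T2 | b
  B -> A T0 | S T1 | S T3 | T0 T1 | T1 B | T2 T1 | T2 T2 | b
  T0 -> c
  T1 -> d
  T2 -> a
  T3 -> b

Fill CYK table bottom-up — only the sub-triangle for w[1..2]:
  T[1,1] 'b' = {A,B,S,T3}  orig:{A,B,S}
  T[2,2] 'b' = {A,B,S,T3}  orig:{A,B,S}
  T[1,2] 'bb' = {B}

Original NTs in T[1,2] deriving "bb": ["B"]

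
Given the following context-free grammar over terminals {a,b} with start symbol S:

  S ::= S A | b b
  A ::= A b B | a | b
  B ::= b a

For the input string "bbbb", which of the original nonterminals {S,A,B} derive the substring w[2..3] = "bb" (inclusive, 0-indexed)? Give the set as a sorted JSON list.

Convert to CNF:
  S -> S A | T0 T0
  A -> A X2 | a | b
  B -> T0 T1
  T0 -> b
  T1 -> a
  X2 -> T0 B

CYK table (by increasing span) (cells [i..j] with 2 ≤ i ≤ j ≤ 3 only):
  T[2,2] 'b' = {A,T0}  orig:{A}
  T[3,3] 'b' = {A,T0}  orig:{A}
  T[2,3] 'bb' = {S}

Original NTs in T[2,3] deriving "bb": ["S"]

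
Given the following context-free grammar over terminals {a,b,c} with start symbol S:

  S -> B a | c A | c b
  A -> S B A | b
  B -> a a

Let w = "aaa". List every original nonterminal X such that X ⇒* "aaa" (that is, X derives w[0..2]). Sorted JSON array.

Convert to CNF:
  S -> B T0 | T1 A | T1 T2
  A -> S X3 | b
  B -> T0 T0
  T0 -> a
  T1 -> c
  T2 -> b
  X3 -> B A

CYK table (by increasing span) — only the sub-triangle for w[0..2]:
  T[0,0] 'a' = {T0}  orig:{}
  T[1,1] 'a' = {T0}  orig:{}
  T[2,2] 'a' = {T0}  orig:{}
  T[0,1] 'aa' = {B}
  T[1,2] 'aa' = {B}
  T[0,2] 'aaa' = {S}

Original NTs in T[0,2] deriving "aaa": ["S"]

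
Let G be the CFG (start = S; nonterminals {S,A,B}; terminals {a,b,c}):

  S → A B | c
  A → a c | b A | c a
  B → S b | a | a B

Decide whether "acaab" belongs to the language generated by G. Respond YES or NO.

CNF form of G:
  S -> A B | c
  A -> T0 T1 | T1 T0 | T2 A
  B -> S T2 | T0 B | a
  T0 -> a
  T1 -> c
  T2 -> b

CYK fill:
  cell(0,0) a: {B,T0}  orig:{B}
  cell(1,1) c: {S,T1}  orig:{S}
  cell(2,2) a: {B,T0}  orig:{B}
  cell(3,3) a: {B,T0}  orig:{B}
  cell(4,4) b: {T2}  orig:{}
  cell(0,1) ac: {A}
  cell(1,2) ca: {A}
  cell(2,3) aa: {B}
  cell(3,4) ab: ∅
  cell(0,2) aca: {S}
  cell(1,3) caa: {S}
  cell(2,4) aab: ∅
  cell(0,3) acaa: {S}
  cell(1,4) caab: {B}
  cell(0,4) acaab: {B}

S ∉ T[0,4] ⇒ NO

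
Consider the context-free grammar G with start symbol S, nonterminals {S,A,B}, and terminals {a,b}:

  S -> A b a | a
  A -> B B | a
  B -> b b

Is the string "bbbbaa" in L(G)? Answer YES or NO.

Convert to CNF:
  S -> A X2 | a
  A -> B B | a
  B -> T0 T0
  T0 -> b
  T1 -> a
  X2 -> T0 T1

CYK fill:
  [0..0]={T0}  "b"  orig:{}
  [1..1]={T0}  "b"  orig:{}
  [2..2]={T0}  "b"  orig:{}
  [3..3]={T0}  "b"  orig:{}
  [4..4]={A,S,T1}  "a"  orig:{A,S}
  [5..5]={A,S,T1}  "a"  orig:{A,S}
  [0..1]={B}  "bb"
  [1..2]={B}  "bb"
  [2..3]={B}  "bb"
  [3..4]={X2}  "ba"  orig:{}
  [4..5]=∅  "aa"
  [0..2]=∅  "bbb"
  [1..3]=∅  "bbb"
  [2..4]=∅  "bba"
  [3..5]=∅  "baa"
  [0..3]={A}  "bbbb"
  [1..4]=∅  "bbba"
  [2..5]=∅  "bbaa"
  [0..4]=∅  "bbbba"
  [1..5]=∅  "bbbaa"
  [0..5]=∅  "bbbbaa"

S ∉ T[0,5] ⇒ NO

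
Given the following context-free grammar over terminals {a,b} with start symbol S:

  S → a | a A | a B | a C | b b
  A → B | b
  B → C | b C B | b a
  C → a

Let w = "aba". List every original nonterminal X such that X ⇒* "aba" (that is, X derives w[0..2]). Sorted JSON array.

Convert to CNF:
  S -> T0 T0 | T1 A | T1 B | T1 C | a
  A -> T0 T1 | T0 X2 | a | b
  B -> T0 T1 | T0 X3 | a
  C -> a
  T0 -> b
  T1 -> a
  X2 -> C B
  X3 -> C B

CYK fill (cells [i..j] with 0 ≤ i ≤ j ≤ 2 only):
  cell(0,0) a: {A,B,C,S,T1}  orig:{A,B,C,S}
  cell(1,1) b: {A,T0}  orig:{A}
  cell(2,2) a: {A,B,C,S,T1}  orig:{A,B,C,S}
  cell(0,1) ab: {S}
  cell(1,2) ba: {A,B}
  cell(0,2) aba: {S,X2,X3}  orig:{S}

Original NTs in T[0,2] deriving "aba": ["S"]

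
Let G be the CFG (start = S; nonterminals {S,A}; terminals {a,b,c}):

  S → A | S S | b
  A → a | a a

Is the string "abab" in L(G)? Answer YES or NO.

CNF form of G:
  S -> S S | T0 T0 | a | b
  A -> T0 T0 | a
  T0 -> a

CYK table (by increasing span):
  [0..0]={A,S,T0}  "a"  orig:{A,S}
  [1..1]={S}  "b"
  [2..2]={A,S,T0}  "a"  orig:{A,S}
  [3..3]={S}  "b"
  [0..1]={S}  "ab"
  [1..2]={S}  "ba"
  [2..3]={S}  "ab"
  [0..2]={S}  "aba"
  [1..3]={S}  "bab"
  [0..3]={S}  "abab"

S ∈ T[0,3] ⇒ YES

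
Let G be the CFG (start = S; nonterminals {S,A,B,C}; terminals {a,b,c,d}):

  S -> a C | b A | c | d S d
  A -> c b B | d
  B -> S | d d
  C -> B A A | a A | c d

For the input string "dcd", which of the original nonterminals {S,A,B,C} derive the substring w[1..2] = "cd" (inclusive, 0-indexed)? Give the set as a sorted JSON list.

Convert to CNF:
  S -> T1 A | T2 C | T3 X7 | c
  A -> T0 X4 | d
  B -> T1 A | T2 C | T3 T3 | T3 X5 | c
  C -> B X6 | T0 T3 | T2 A
  T0 -> c
  T1 -> b
  T2 -> a
  T3 -> d
  X4 -> T1 B
  X5 -> S T3
  X6 -> A A
  X7 -> S T3

CYK fill, restricted to cells inside w[1..2]:
  [1..1]={B,S,T0}  "c"  orig:{B,S}
  [2..2]={A,T3}  "d"  orig:{A}
  [1..2]={C,X5,X7}  "cd"  orig:{C}

Original NTs in T[1,2] deriving "cd": ["C"]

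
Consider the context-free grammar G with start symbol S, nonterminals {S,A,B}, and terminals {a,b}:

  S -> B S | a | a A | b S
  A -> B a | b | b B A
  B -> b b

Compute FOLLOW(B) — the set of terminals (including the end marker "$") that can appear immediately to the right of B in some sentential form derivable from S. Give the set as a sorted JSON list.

FIRST iteration:
[1]
  A via A→b: +{b}
  B via B→b b: +{b}
  S via S→B S: +{b}
  S via S→a: +{a}
  FIRST(S)={a,b}  FIRST(A)={b}  FIRST(B)={b}
[2] — fixpoint
  FIRST(S)={a,b}  FIRST(A)={b}  FIRST(B)={b}

FOLLOW sets:
initialize: $ ∈ FOLLOW(S)
iter 1:
  A→B a: FOLLOW(B) ⊇ FIRST(a) = {a}; new: +{a}
  A→b B A: FOLLOW(B) ⊇ FIRST(A) = {b}; new: +{b}
  S→a A: FOLLOW(A) ⊇ FOLLOW(S) ⊇ {$}; new: +{$}
  FOLLOW(S)={$}  FOLLOW(A)={$}  FOLLOW(B)={a,b}
iter 2: (stable)
  FOLLOW(S)={$}  FOLLOW(A)={$}  FOLLOW(B)={a,b}

FOLLOW(B) = ["a", "b"]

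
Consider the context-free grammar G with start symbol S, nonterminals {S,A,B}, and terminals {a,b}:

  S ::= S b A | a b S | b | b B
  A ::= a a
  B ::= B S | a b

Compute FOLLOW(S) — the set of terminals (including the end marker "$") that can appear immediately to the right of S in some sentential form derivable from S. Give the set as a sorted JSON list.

Compute FIRST by fixpoint:
round 1:
  A via A→a a: +{a}
  B via B→a b: +{a}
  S via S→a b S: +{a}
  S via S→b: +{b}
  FIRST[S]={a,b}  FIRST[A]={a}  FIRST[B]={a}
round 2: — fixpoint
  FIRST[S]={a,b}  FIRST[A]={a}  FIRST[B]={a}

FOLLOW iteration:
FOLLOW(S) := {$}
pass 1:
  B→B S: FOLLOW(B) ⊇ FIRST(S) = {a,b}; new: +{a,b}
  B→B S: FOLLOW(S) ⊇ FOLLOW(B) ⊇ {a,b}; new: +{a,b}
  S→S b A: FOLLOW(A) ⊇ FOLLOW(S) ⊇ {$,a,b}; new: +{$,a,b}
  S→b B: FOLLOW(B) ⊇ FOLLOW(S) ⊇ {$,a,b}; new: +{$}
  FOLLOW[S]={$,a,b}  FOLLOW[A]={$,a,b}  FOLLOW[B]={$,a,b}
pass 2: (no change)
  FOLLOW[S]={$,a,b}  FOLLOW[A]={$,a,b}  FOLLOW[B]={$,a,b}

FOLLOW(S) = ["$", "a", "b"]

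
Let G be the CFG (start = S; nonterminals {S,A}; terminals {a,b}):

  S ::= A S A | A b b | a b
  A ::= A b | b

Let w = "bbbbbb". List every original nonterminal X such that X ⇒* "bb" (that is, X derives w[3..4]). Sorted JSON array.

CNF form of G:
  S -> A X2 | A X3 | T1 T0
  A -> A T0 | b
  T0 -> b
  T1 -> a
  X2 -> S A
  X3 -> T0 T0

Fill CYK table bottom-up (cells [i..j] with 3 ≤ i ≤ j ≤ 4 only):
  T[3,3] 'b' = {A,T0}  orig:{A}
  T[4,4] 'b' = {A,T0}  orig:{A}
  T[3,4] 'bb' = {A,X3}  orig:{A}

Original NTs in T[3,4] deriving "bb": ["A"]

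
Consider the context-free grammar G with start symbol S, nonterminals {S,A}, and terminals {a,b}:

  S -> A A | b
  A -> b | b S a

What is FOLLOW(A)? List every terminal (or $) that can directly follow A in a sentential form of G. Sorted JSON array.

Compute FIRST by fixpoint:
iter 1:
  A via A→b: +{b}
  S via S→A A: +{b}
  S: {b}  A: {b}
iter 2: — fixpoint
  S: {b}  A: {b}

FOLLOW sets:
FOLLOW(S) := {$}
pass 1:
  A→b S a: FOLLOW(S) ⊇ FIRST(a) = {a}; new: +{a}
  S→A A: FOLLOW(A) ⊇ FIRST(A) = {b}; new: +{b}
  S→A A: FOLLOW(A) ⊇ FOLLOW(S) ⊇ {$,a}; new: +{$,a}
  FOLLOW[S]={$,a}  FOLLOW[A]={$,a,b}
pass 2: done
  FOLLOW[S]={$,a}  FOLLOW[A]={$,a,b}

FOLLOW(A) = ["$", "a", "b"]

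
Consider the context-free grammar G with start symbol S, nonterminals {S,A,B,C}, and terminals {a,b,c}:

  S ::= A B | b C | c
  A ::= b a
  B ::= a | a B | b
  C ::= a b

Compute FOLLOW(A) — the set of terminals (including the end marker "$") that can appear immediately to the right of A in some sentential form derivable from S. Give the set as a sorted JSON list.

FIRST sets, iterate to fixpoint:
[1]
  A via A→b a: +{b}
  B via B→a: +{a}
  B via B→b: +{b}
  C via C→a b: +{a}
  S via S→A B: +{b}
  S via S→c: +{c}
  S: {b,c}  A: {b}  B: {a,b}  C: {a}
[2] done
  S: {b,c}  A: {b}  B: {a,b}  C: {a}

FOLLOW sets:
FOLLOW(S) := {$}
iter 1:
  S→A B: FOLLOW(A) ⊇ FIRST(B) = {a,b}; new: +{a,b}
  S→A B: FOLLOW(B) ⊇ FOLLOW(S) ⊇ {$}; new: +{$}
  S→b C: FOLLOW(C) ⊇ FOLLOW(S) ⊇ {$}; new: +{$}
  S: {$}  A: {a,b}  B: {$}  C: {$}
iter 2: — fixpoint
  S: {$}  A: {a,b}  B: {$}  C: {$}

FOLLOW(A) = ["a", "b"]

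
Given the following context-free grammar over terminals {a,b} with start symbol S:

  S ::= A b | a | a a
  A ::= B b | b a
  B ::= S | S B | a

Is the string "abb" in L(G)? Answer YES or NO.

CNF form of G:
  S -> A T0 | T1 T1 | a
  A -> B T0 | T0 T1
  B -> A T0 | S B | T1 T1 | a
  T0 -> b
  T1 -> a

CYK fill:
  [0..0]={B,S,T1}  "a"  orig:{B,S}
  [1..1]={T0}  "b"  orig:{}
  [2..2]={T0}  "b"  orig:{}
  [0..1]={A}  "ab"
  [1..2]=∅  "bb"
  [0..2]={B,S}  "abb"

S ∈ T[0,2] ⇒ YES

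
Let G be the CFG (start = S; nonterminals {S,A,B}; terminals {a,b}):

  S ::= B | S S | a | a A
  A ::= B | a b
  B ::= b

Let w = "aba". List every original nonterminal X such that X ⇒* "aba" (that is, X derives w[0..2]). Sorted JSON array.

Convert to CNF:
  S -> S S | T0 A | a | b
  A -> T0 T1 | b
  B -> b
  T0 -> a
  T1 -> b

CYK table (by increasing span) (cells [i..j] with 0 ≤ i ≤ j ≤ 2 only):
  [0..0]={S,T0}  "a"  orig:{S}
  [1..1]={A,B,S,T1}  "b"  orig:{A,B,S}
  [2..2]={S,T0}  "a"  orig:{S}
  [0..1]={A,S}  "ab"
  [1..2]={S}  "ba"
  [0..2]={S}  "aba"

Original NTs in T[0,2] deriving "aba": ["S"]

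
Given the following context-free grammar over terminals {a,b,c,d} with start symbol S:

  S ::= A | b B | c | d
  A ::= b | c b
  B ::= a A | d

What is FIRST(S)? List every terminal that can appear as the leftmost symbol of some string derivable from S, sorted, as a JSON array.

Compute FIRST by fixpoint:
pass 1:
  A via A→b: +{b}
  A via A→c b: +{c}
  B via B→a A: +{a}
  B via B→d: +{d}
  S via S→A: +{b,c}
  S via S→d: +{d}
  S: {b,c,d}  A: {b,c}  B: {a,d}
pass 2: — fixpoint
  S: {b,c,d}  A: {b,c}  B: {a,d}

FIRST(S) = ["b", "c", "d"]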